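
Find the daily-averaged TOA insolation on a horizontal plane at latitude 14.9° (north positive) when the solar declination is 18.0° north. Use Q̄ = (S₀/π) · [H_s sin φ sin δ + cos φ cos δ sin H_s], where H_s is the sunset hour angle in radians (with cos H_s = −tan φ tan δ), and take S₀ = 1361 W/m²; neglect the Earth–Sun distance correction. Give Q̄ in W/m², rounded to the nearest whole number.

cos H_s = −tan(14.9°) · tan(18.0°) = -0.0865, so H_s = arccos(-0.0865) = 94.96°. In radians, H_s = 1.6574.
H_s sin φ sin δ = 1.6574 × 0.2571 × 0.3090 = 0.1317.
cos φ cos δ sin H_s = 0.9664 × 0.9511 × 0.9963 = 0.9157.
Q̄ = (1361/π) × (0.1317 + 0.9157) = 433.22 × 1.0474 = 453.75 W/m².

454 W/m²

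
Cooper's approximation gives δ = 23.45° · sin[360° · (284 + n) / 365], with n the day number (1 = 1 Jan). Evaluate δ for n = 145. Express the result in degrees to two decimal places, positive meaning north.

+20.92°

360 × (284 + 145) / 365 = 423.123°; sin(423.123°) = 0.8920.
δ = 23.45 × 0.8920 = 20.917° ≈ +20.92°.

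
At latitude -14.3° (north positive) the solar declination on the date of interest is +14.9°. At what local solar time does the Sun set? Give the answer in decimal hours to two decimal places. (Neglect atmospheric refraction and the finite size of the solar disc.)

cos H_s = −tan(-14.3°) · tan(14.9°) = 0.0678, so H_s = arccos(0.0678) = 86.11°.
Sunset is at 12 + H_s/15 = 12 + 5.741 = 17.741 h local solar time.

17.74 h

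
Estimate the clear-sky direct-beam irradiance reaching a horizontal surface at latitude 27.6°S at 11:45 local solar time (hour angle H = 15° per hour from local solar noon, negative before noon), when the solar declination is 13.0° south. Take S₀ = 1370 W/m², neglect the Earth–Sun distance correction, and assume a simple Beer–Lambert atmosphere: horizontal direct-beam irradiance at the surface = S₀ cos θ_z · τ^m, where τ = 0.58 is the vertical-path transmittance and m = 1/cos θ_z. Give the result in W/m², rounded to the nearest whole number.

753 W/m²

Hour angle H = 15° × (11.75 − 12) = -3.75°.
With φ = -27.6°, δ = -13.0°, H = -3.75°: sin φ sin δ = 0.1042, cos φ cos δ cos H = 0.8616, so cos θ_z = 0.9658.
Air mass m = 1/cos θ_z = 1/0.9658 = 1.035; τ^m = 0.58^1.035 = 0.5690.
Surface direct beam = 1370 × 0.9658 × 0.5690 = 752.87 W/m².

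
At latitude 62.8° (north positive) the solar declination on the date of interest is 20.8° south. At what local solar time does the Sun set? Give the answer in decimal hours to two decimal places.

cos H_s = −tan(62.8°) · tan(-20.8°) = 0.7391, so H_s = arccos(0.7391) = 42.35°.
Sunset is at 12 + H_s/15 = 12 + 2.823 = 14.823 h local solar time.

14.82 h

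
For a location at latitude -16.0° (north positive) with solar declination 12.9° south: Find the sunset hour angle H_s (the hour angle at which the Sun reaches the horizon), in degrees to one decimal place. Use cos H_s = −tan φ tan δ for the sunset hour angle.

93.8°

cos H_s = −tan(-16.0°) · tan(-12.9°) = -0.0657, so H_s = arccos(-0.0657) = 93.77°.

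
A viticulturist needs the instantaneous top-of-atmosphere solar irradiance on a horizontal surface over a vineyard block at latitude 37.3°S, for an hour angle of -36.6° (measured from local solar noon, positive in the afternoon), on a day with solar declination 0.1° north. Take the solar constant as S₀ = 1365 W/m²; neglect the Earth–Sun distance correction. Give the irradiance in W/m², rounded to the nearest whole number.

cos θ_z = sin φ sin δ + cos φ cos δ cos H = (-0.6060)(0.0017) + (0.7955)(1.0000)(0.8028) = 0.6376.
Top-of-atmosphere irradiance = S₀ cos θ_z = 1365 × 0.6376 = 870.32 W/m².

870 W/m²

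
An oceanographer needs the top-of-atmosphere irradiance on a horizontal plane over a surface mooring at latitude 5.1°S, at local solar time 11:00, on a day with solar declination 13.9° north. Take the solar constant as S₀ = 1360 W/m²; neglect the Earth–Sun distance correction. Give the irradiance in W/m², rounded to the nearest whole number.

1241 W/m²

Hour angle H = 15° × (11 − 12) = -15.00°.
With φ = -5.1°, δ = 13.9°, H = -15.00°: sin φ sin δ = -0.0214, cos φ cos δ cos H = 0.9339, so cos θ_z = 0.9125.
Top-of-atmosphere irradiance = S₀ cos θ_z = 1360 × 0.9125 = 1241.00 W/m².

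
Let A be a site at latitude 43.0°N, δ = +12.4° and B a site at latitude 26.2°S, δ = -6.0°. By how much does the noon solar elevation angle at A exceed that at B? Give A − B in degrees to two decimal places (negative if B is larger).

-10.40°

A: 90° − |43.0 − (12.4)| = 59.40°.
B: 90° − |-26.2 − (-6.0)| = 69.80°.
A − B = 59.40 − 69.80 = -10.40°.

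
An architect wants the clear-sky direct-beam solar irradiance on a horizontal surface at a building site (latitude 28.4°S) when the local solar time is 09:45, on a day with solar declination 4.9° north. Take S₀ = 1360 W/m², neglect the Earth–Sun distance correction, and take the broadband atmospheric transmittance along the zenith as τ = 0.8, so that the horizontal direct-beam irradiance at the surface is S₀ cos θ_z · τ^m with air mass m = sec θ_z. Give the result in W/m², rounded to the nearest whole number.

Hour angle H = 15° × (9.75 − 12) = -33.75°.
cos θ_z = sin φ sin δ + cos φ cos δ cos H = (-0.4756)(0.0854) + (0.8796)(0.9963)(0.8315) = 0.6881.
Air mass m = 1/cos θ_z = 1/0.6881 = 1.453; τ^m = 0.8^1.453 = 0.7231.
Surface direct beam = 1360 × 0.6881 × 0.7231 = 676.69 W/m².

677 W/m²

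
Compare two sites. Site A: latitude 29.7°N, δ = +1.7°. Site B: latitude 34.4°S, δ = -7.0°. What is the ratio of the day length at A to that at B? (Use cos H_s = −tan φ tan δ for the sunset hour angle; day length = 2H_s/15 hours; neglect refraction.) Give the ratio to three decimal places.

0.959

A: H_s = arccos(−tan 29.7° · tan 1.7°) = 90.97°, so 2H_s/15 = 12.1293 h.
B: H_s = arccos(−tan -34.4° · tan -7.0°) = 94.82°, so 2H_s/15 = 12.6427 h.
Ratio A/B = 12.1293 / 12.6427 = 0.9594.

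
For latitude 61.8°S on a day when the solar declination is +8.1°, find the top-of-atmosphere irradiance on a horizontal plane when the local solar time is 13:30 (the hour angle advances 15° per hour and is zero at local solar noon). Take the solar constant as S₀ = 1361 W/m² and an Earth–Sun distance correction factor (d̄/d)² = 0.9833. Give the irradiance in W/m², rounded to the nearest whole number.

Hour angle H = 15° × (13.5 − 12) = 22.50°.
With φ = -61.8°, δ = 8.1°, H = 22.50°: sin φ sin δ = -0.1242, cos φ cos δ cos H = 0.4322, so cos θ_z = 0.3080.
Top-of-atmosphere irradiance = S₀ (d̄/d)² cos θ_z = 1361 × 0.9833 × 0.3080 = 412.19 W/m².

412 W/m²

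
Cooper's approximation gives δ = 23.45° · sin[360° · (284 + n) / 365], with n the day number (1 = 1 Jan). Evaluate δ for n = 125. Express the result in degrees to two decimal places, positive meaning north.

360 × (284 + 125) / 365 = 403.397°; sin(403.397°) = 0.6870.
δ = 23.45 × 0.6870 = 16.110° ≈ +16.11°.

+16.11°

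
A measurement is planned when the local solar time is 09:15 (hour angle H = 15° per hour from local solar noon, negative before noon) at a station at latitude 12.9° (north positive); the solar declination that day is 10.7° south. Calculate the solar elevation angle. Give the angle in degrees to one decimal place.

42.7°

Hour angle H = 15° × (9.25 − 12) = -41.25°.
cos θ_z = sin φ sin δ + cos φ cos δ cos H = (0.2233)(-0.1857) + (0.9748)(0.9826)(0.7518) = 0.6786.
θ_z = arccos(0.6786) = 47.27°, so the elevation is 90° − 47.27° = 42.73°.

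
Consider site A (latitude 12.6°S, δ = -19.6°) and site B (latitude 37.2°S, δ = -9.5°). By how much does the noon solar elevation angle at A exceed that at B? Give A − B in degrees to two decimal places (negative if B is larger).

+20.70°

A: 90° − |-12.6 − (-19.6)| = 83.00°.
B: 90° − |-37.2 − (-9.5)| = 62.30°.
A − B = 83.00 − 62.30 = 20.70°.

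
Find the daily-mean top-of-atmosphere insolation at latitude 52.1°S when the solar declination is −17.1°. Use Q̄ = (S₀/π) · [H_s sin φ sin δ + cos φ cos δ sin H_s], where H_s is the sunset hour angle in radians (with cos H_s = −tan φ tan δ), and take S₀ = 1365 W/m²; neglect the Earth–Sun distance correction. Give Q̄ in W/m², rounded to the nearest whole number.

434 W/m²

cos H_s = −tan(-52.1°) · tan(-17.1°) = -0.3952, so H_s = arccos(-0.3952) = 113.28°. In radians, H_s = 1.9771.
H_s sin φ sin δ = 1.9771 × -0.7891 × -0.2940 = 0.4587.
cos φ cos δ sin H_s = 0.6143 × 0.9558 × 0.9186 = 0.5394.
Q̄ = (1365/π) × (0.4587 + 0.5394) = 434.49 × 0.9981 = 433.66 W/m².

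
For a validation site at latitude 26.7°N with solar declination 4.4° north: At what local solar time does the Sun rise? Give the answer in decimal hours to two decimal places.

5.85 h

−tan φ tan δ = −(0.5029)(0.0769) = -0.0387; H_s = arccos(-0.0387) = 92.22°.
Sunrise is at 12 − H_s/15 = 12 − 6.148 = 5.852 h local solar time.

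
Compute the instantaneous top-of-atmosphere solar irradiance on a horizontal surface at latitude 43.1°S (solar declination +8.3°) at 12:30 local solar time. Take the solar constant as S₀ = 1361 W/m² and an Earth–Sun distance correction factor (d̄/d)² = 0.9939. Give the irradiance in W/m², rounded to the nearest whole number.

Hour angle H = 15° × (12.5 − 12) = 7.50°.
cos θ_z = sin(-43.1°) sin(8.3°) + cos(-43.1°) cos(8.3°) cos(7.50°) = -0.0986 + 0.7163 = 0.6177.
Top-of-atmosphere irradiance = S₀ (d̄/d)² cos θ_z = 1361 × 0.9939 × 0.6177 = 835.56 W/m².

836 W/m²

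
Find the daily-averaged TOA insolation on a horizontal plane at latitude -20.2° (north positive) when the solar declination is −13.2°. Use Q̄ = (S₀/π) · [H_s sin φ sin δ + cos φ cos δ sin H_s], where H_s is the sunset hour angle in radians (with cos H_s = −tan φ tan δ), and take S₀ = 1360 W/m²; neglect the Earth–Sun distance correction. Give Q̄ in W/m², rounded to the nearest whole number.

451 W/m²

The sunset hour angle satisfies cos H_s = −tan φ tan δ = -0.0863, giving H_s = 94.95°. In radians, H_s = 1.6572.
H_s sin φ sin δ = 1.6572 × -0.3453 × -0.2284 = 0.1307.
cos φ cos δ sin H_s = 0.9385 × 0.9736 × 0.9963 = 0.9103.
Q̄ = (1360/π) × (0.1307 + 0.9103) = 432.90 × 1.0410 = 450.65 W/m².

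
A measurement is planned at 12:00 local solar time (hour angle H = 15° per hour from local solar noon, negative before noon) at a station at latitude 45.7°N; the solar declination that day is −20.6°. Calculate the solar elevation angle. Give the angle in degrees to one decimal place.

23.7°

Hour angle H = 15° × (12 − 12) = 0.00°.
cos θ_z = sin φ sin δ + cos φ cos δ cos H = (0.7157)(-0.3518) + (0.6984)(0.9361)(1.0000) = 0.4020.
θ_z = arccos(0.4020) = 66.30°, so the elevation is 90° − 66.30° = 23.70°.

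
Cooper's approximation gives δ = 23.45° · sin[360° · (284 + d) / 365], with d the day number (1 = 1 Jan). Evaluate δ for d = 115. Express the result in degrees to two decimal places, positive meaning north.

+12.95°

360 × (284 + 115) / 365 = 393.534°; sin(393.534°) = 0.5524.
δ = 23.45 × 0.5524 = 12.954° ≈ +12.95°.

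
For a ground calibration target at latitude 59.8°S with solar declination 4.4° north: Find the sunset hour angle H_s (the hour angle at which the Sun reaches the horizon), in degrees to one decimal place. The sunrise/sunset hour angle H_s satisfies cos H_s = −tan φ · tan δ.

82.4°

cos H_s = −tan(-59.8°) · tan(4.4°) = 0.1322, so H_s = arccos(0.1322) = 82.40°.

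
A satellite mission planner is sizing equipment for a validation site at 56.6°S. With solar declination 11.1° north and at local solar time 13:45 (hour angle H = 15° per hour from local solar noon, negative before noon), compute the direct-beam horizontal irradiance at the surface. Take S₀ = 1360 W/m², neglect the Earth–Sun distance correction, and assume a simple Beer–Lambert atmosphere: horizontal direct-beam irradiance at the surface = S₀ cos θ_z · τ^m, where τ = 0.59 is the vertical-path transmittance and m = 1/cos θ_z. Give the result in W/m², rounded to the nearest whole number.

Hour angle H = 15° × (13.75 − 12) = 26.25°.
cos θ_z = sin φ sin δ + cos φ cos δ cos H = (-0.8348)(0.1925) + (0.5505)(0.9813)(0.8969) = 0.3238.
Air mass m = 1/cos θ_z = 1/0.3238 = 3.088; τ^m = 0.59^3.088 = 0.1961.
Surface direct beam = 1360 × 0.3238 × 0.1961 = 86.36 W/m².

86 W/m²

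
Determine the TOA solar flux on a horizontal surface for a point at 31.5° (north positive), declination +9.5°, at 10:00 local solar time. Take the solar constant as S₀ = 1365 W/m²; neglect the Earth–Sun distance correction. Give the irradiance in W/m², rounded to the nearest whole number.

1112 W/m²

Hour angle H = 15° × (10 − 12) = -30.00°.
cos θ_z = sin φ sin δ + cos φ cos δ cos H = (0.5225)(0.1650) + (0.8526)(0.9863)(0.8660) = 0.8144.
Top-of-atmosphere irradiance = S₀ cos θ_z = 1365 × 0.8144 = 1111.66 W/m².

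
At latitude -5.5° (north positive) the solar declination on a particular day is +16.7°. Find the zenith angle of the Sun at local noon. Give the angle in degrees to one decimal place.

At local solar noon the hour angle is zero, so the zenith angle is |φ − δ| = |-5.5° − (16.7°)| = 22.2°.

22.2°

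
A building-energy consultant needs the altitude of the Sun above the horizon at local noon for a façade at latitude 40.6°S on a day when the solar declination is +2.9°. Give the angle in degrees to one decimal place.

At local solar noon the hour angle is zero, so the elevation is 90° − |φ − δ| = 90° − |-40.6° − (2.9°)| = 90° − 43.5° = 46.5°.

46.5°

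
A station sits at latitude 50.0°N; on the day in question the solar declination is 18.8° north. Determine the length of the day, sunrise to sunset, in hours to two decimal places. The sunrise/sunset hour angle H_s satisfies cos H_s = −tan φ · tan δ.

15.19 hours

cos H_s = −tan(50.0°) · tan(18.8°) = -0.4057, so H_s = arccos(-0.4057) = 113.94°.
Day length = 2 H_s / 15° h⁻¹ = 227.88° / 15 = 15.192 h.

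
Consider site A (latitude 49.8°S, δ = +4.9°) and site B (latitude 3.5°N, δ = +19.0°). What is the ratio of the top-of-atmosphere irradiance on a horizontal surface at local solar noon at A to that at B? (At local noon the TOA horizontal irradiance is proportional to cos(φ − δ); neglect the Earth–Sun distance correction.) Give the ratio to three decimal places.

0.600

A: cos θ_z = cos(-49.8° − (4.9°)) = 0.5779.
B: cos θ_z = cos(3.5° − (19.0°)) = 0.9636.
Ratio A/B = 0.5779 / 0.9636 = 0.5997.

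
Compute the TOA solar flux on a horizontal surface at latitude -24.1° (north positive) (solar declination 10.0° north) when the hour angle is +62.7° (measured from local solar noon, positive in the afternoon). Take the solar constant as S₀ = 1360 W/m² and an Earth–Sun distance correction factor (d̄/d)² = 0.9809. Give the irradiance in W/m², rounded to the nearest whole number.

cos θ_z = sin φ sin δ + cos φ cos δ cos H = (-0.4083)(0.1736) + (0.9128)(0.9848)(0.4586) = 0.3414.
Top-of-atmosphere irradiance = S₀ (d̄/d)² cos θ_z = 1360 × 0.9809 × 0.3414 = 455.44 W/m².

455 W/m²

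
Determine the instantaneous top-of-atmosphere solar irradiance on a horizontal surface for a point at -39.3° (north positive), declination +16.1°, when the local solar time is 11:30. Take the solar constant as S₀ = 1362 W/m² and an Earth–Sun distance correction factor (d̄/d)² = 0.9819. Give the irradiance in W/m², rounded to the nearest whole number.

751 W/m²

Hour angle H = 15° × (11.5 − 12) = -7.50°.
cos θ_z = sin φ sin δ + cos φ cos δ cos H = (-0.6334)(0.2773) + (0.7738)(0.9608)(0.9914) = 0.5614.
Top-of-atmosphere irradiance = S₀ (d̄/d)² cos θ_z = 1362 × 0.9819 × 0.5614 = 750.79 W/m².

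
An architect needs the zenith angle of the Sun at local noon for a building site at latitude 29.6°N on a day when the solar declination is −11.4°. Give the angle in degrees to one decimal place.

41.0°

At local solar noon the hour angle is zero, so the zenith angle is |φ − δ| = |29.6° − (-11.4°)| = 41.0°.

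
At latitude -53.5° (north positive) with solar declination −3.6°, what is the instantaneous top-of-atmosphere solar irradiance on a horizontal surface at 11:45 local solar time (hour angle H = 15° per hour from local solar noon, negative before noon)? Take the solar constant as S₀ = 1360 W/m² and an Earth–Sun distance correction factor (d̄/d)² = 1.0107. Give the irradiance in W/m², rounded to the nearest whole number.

884 W/m²

Hour angle H = 15° × (11.75 − 12) = -3.75°.
With φ = -53.5°, δ = -3.6°, H = -3.75°: sin φ sin δ = 0.0505, cos φ cos δ cos H = 0.5924, so cos θ_z = 0.6429.
Top-of-atmosphere irradiance = S₀ (d̄/d)² cos θ_z = 1360 × 1.0107 × 0.6429 = 883.70 W/m².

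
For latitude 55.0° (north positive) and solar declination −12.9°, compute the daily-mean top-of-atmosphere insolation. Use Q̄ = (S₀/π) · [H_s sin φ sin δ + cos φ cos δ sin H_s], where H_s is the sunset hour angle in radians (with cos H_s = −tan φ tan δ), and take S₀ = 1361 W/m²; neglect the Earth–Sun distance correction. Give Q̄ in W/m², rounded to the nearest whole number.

131 W/m²

The sunset hour angle satisfies cos H_s = −tan φ tan δ = 0.3271, giving H_s = 70.91°. In radians, H_s = 1.2376.
H_s sin φ sin δ = 1.2376 × 0.8192 × -0.2233 = -0.2264.
cos φ cos δ sin H_s = 0.5736 × 0.9748 × 0.9450 = 0.5284.
Q̄ = (1361/π) × (-0.2264 + 0.5284) = 433.22 × 0.3020 = 130.83 W/m².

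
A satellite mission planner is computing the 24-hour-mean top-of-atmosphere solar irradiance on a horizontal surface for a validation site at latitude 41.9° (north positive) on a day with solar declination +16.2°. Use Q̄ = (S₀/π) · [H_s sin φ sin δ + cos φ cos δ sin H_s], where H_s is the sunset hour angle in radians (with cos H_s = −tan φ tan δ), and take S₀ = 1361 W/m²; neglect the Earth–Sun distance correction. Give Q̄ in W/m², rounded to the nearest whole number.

447 W/m²

−tan φ tan δ = −(0.8972)(0.2905) = -0.2606; H_s = arccos(-0.2606) = 105.11°. In radians, H_s = 1.8345.
H_s sin φ sin δ = 1.8345 × 0.6678 × 0.2790 = 0.3418.
cos φ cos δ sin H_s = 0.7443 × 0.9603 × 0.9654 = 0.6900.
Q̄ = (1361/π) × (0.3418 + 0.6900) = 433.22 × 1.0318 = 447.00 W/m².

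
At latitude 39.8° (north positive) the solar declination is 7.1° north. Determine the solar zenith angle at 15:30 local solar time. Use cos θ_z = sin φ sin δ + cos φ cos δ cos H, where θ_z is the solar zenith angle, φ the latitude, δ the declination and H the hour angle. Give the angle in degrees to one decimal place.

Hour angle H = 15° × (15.5 − 12) = 52.50°.
cos θ_z = sin φ sin δ + cos φ cos δ cos H = (0.6401)(0.1236) + (0.7683)(0.9923)(0.6088) = 0.5433.
θ_z = arccos(0.5433) = 57.09°.

57.1°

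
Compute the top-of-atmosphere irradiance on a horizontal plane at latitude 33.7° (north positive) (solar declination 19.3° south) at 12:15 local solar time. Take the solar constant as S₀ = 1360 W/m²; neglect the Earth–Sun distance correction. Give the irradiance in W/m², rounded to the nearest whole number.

816 W/m²

Hour angle H = 15° × (12.25 − 12) = 3.75°.
cos θ_z = sin(33.7°) sin(-19.3°) + cos(33.7°) cos(-19.3°) cos(3.75°) = -0.1834 + 0.7835 = 0.6001.
Top-of-atmosphere irradiance = S₀ cos θ_z = 1360 × 0.6001 = 816.14 W/m².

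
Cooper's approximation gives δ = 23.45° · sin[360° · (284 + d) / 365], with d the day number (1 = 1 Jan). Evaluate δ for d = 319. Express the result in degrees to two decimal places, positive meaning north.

360 × (284 + 319) / 365 = 594.740°; sin(594.740°) = -0.8165.
δ = 23.45 × -0.8165 = -19.147° ≈ -19.15°.

-19.15°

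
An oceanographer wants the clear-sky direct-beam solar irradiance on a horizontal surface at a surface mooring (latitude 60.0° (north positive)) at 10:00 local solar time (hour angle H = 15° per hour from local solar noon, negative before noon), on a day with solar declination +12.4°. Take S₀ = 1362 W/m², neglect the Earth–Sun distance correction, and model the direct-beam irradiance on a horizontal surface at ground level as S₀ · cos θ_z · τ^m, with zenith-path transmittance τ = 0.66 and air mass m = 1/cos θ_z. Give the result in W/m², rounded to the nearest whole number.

Hour angle H = 15° × (10 − 12) = -30.00°.
cos θ_z = sin(60.0°) sin(12.4°) + cos(60.0°) cos(12.4°) cos(-30.00°) = 0.1860 + 0.4229 = 0.6089.
Air mass m = 1/cos θ_z = 1/0.6089 = 1.642; τ^m = 0.66^1.642 = 0.5055.
Surface direct beam = 1362 × 0.6089 × 0.5055 = 419.22 W/m².

419 W/m²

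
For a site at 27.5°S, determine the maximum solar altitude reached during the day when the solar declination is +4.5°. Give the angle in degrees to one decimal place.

At local solar noon the hour angle is zero, so the elevation is 90° − |φ − δ| = 90° − |-27.5° − (4.5°)| = 90° − 32.0° = 58.0°.

58.0°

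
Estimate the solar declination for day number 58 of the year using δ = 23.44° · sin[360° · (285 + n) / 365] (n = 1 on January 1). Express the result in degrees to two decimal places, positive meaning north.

360 × (285 + 58) / 365 = 338.301°; sin(338.301°) = -0.3697.
δ = 23.44 × -0.3697 = -8.666° ≈ -8.67°.

-8.67°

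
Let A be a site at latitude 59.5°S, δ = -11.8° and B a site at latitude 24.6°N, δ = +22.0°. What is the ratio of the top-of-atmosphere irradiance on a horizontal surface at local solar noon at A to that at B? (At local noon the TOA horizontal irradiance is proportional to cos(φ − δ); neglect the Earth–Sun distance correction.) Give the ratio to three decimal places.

A: cos θ_z = cos(-59.5° − (-11.8°)) = 0.6730.
B: cos θ_z = cos(24.6° − (22.0°)) = 0.9990.
Ratio A/B = 0.6730 / 0.9990 = 0.6737.

0.674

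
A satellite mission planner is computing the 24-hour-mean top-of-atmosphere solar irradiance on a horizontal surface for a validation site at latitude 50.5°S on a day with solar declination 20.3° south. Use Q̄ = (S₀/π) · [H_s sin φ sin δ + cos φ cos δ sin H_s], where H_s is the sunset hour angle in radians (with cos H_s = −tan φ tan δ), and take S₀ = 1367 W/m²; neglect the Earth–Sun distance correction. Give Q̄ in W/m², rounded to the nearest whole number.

469 W/m²

−tan φ tan δ = −(-1.2131)(-0.3699) = -0.4487; H_s = arccos(-0.4487) = 116.66°. In radians, H_s = 2.0361.
H_s sin φ sin δ = 2.0361 × -0.7716 × -0.3469 = 0.5450.
cos φ cos δ sin H_s = 0.6361 × 0.9379 × 0.8937 = 0.5332.
Q̄ = (1367/π) × (0.5450 + 0.5332) = 435.13 × 1.0782 = 469.16 W/m².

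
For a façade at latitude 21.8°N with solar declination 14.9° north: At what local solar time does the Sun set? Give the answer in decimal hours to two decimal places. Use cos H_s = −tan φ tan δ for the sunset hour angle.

−tan φ tan δ = −(0.4000)(0.2661) = -0.1064; H_s = arccos(-0.1064) = 96.11°.
Sunset is at 12 + H_s/15 = 12 + 6.407 = 18.407 h local solar time.

18.41 h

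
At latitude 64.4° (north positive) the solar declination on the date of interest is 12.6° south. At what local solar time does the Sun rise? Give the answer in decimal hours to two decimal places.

7.85 h

The sunset hour angle satisfies cos H_s = −tan φ tan δ = 0.4665, giving H_s = 62.19°.
Sunrise is at 12 − H_s/15 = 12 − 4.146 = 7.854 h local solar time.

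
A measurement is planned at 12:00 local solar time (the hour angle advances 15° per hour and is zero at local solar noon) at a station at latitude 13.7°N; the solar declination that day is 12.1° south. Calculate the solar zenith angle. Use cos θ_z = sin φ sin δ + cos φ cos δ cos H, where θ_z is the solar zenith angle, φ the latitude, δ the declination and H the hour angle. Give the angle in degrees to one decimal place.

25.8°

Hour angle H = 15° × (12 − 12) = 0.00°.
cos θ_z = sin(13.7°) sin(-12.1°) + cos(13.7°) cos(-12.1°) cos(0.00°) = -0.0496 + 0.9500 = 0.9004.
θ_z = arccos(0.9004) = 25.79°.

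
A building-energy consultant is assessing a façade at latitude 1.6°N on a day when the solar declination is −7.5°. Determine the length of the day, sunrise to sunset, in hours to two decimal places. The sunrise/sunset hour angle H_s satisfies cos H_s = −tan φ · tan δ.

11.97 hours

−tan φ tan δ = −(0.0279)(-0.1317) = 0.0037; H_s = arccos(0.0037) = 89.79°.
Day length = 2 H_s / 15° h⁻¹ = 179.58° / 15 = 11.972 h.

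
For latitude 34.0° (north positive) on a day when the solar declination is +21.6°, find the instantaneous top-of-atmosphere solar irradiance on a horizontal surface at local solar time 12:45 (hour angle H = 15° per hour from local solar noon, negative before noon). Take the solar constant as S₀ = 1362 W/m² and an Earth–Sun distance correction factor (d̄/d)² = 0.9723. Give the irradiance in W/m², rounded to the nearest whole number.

1274 W/m²

Hour angle H = 15° × (12.75 − 12) = 11.25°.
cos θ_z = sin(34.0°) sin(21.6°) + cos(34.0°) cos(21.6°) cos(11.25°) = 0.2059 + 0.7560 = 0.9619.
Top-of-atmosphere irradiance = S₀ (d̄/d)² cos θ_z = 1362 × 0.9723 × 0.9619 = 1273.82 W/m².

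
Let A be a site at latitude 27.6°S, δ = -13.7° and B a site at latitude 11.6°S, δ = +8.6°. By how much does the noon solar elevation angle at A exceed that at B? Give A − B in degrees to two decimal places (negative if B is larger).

A: 90° − |-27.6 − (-13.7)| = 76.10°.
B: 90° − |-11.6 − (8.6)| = 69.80°.
A − B = 76.10 − 69.80 = 6.30°.

+6.30°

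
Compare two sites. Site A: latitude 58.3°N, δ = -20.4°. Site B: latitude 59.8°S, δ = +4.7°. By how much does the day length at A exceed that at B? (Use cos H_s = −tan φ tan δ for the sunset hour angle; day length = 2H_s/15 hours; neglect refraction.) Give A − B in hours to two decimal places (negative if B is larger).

-3.85 h

A: H_s = arccos(−tan 58.3° · tan -20.4°) = 52.98°, so 2H_s/15 = 7.0640 h.
B: H_s = arccos(−tan -59.8° · tan 4.7°) = 81.88°, so 2H_s/15 = 10.9173 h.
A − B = 7.0640 − 10.9173 = -3.8533 h.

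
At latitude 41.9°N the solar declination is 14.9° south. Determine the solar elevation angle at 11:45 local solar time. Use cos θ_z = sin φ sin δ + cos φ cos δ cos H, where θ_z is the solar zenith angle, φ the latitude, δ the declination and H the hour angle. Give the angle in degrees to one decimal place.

33.1°

Hour angle H = 15° × (11.75 − 12) = -3.75°.
cos θ_z = sin φ sin δ + cos φ cos δ cos H = (0.6678)(-0.2571) + (0.7443)(0.9664)(0.9979) = 0.5461.
θ_z = arccos(0.5461) = 56.90°, so the elevation is 90° − 56.90° = 33.10°.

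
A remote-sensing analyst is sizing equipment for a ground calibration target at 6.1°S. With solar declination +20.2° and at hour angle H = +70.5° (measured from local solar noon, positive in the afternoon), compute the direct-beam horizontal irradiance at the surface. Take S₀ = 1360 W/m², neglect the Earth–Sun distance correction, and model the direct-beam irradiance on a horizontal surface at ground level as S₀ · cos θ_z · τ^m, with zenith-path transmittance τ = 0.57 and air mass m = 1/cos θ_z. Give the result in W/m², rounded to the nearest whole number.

48 W/m²

With φ = -6.1°, δ = 20.2°, H = 70.50°: sin φ sin δ = -0.0367, cos φ cos δ cos H = 0.3115, so cos θ_z = 0.2748.
Air mass m = 1/cos θ_z = 1/0.2748 = 3.639; τ^m = 0.57^3.639 = 0.1293.
Surface direct beam = 1360 × 0.2748 × 0.1293 = 48.32 W/m².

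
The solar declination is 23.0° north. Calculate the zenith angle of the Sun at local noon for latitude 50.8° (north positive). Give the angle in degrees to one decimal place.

27.8°

At local solar noon the hour angle is zero, so the zenith angle is |φ − δ| = |50.8° − (23.0°)| = 27.8°.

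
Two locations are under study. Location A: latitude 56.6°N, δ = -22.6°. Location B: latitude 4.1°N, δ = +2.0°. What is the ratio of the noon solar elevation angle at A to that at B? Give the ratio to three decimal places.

0.123

A: 90° − |56.6 − (-22.6)| = 10.80°.
B: 90° − |4.1 − (2.0)| = 87.90°.
Ratio A/B = 10.8000 / 87.9000 = 0.1229.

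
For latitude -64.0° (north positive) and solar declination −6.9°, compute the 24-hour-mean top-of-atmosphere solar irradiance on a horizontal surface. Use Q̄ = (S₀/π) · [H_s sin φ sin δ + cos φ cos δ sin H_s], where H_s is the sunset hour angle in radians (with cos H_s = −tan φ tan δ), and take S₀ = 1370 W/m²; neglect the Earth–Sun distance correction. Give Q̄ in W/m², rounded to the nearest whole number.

The sunset hour angle satisfies cos H_s = −tan φ tan δ = -0.2481, giving H_s = 104.37°. In radians, H_s = 1.8216.
H_s sin φ sin δ = 1.8216 × -0.8988 × -0.1201 = 0.1966.
cos φ cos δ sin H_s = 0.4384 × 0.9928 × 0.9687 = 0.4216.
Q̄ = (1370/π) × (0.1966 + 0.4216) = 436.08 × 0.6182 = 269.58 W/m².

270 W/m²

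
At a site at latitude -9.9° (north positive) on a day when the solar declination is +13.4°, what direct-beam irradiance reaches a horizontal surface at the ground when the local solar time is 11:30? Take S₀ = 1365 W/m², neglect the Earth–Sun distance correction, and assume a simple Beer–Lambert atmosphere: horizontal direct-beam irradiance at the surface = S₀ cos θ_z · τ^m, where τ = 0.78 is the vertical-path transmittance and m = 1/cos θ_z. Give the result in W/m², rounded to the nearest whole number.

Hour angle H = 15° × (11.5 − 12) = -7.50°.
cos θ_z = sin(-9.9°) sin(13.4°) + cos(-9.9°) cos(13.4°) cos(-7.50°) = -0.0398 + 0.9501 = 0.9103.
Air mass m = 1/cos θ_z = 1/0.9103 = 1.099; τ^m = 0.78^1.099 = 0.7610.
Surface direct beam = 1365 × 0.9103 × 0.7610 = 945.59 W/m².

946 W/m²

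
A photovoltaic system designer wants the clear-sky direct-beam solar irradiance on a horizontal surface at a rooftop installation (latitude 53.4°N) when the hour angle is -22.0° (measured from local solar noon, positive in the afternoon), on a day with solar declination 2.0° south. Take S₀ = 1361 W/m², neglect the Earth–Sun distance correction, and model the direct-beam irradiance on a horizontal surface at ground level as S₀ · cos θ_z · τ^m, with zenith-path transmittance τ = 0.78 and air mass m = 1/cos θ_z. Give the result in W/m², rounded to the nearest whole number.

With φ = 53.4°, δ = -2.0°, H = -22.00°: sin φ sin δ = -0.0280, cos φ cos δ cos H = 0.5525, so cos θ_z = 0.5245.
Air mass m = 1/cos θ_z = 1/0.5245 = 1.907; τ^m = 0.78^1.907 = 0.6226.
Surface direct beam = 1361 × 0.5245 × 0.6226 = 444.44 W/m².

444 W/m²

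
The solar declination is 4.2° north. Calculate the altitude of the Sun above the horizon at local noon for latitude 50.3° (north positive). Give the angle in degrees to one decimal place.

43.9°

At local solar noon the hour angle is zero, so the elevation is 90° − |φ − δ| = 90° − |50.3° − (4.2°)| = 90° − 46.1° = 43.9°.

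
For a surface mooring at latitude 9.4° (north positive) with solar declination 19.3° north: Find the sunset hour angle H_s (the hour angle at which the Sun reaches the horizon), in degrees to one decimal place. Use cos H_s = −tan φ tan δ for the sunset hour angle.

The sunset hour angle satisfies cos H_s = −tan φ tan δ = -0.0580, giving H_s = 93.33°.

93.3°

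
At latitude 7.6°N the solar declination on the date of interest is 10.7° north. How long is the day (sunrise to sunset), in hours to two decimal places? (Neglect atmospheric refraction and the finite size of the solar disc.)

12.19 hours

−tan φ tan δ = −(0.1334)(0.1890) = -0.0252; H_s = arccos(-0.0252) = 91.44°.
Day length = 2 H_s / 15° h⁻¹ = 182.88° / 15 = 12.192 h.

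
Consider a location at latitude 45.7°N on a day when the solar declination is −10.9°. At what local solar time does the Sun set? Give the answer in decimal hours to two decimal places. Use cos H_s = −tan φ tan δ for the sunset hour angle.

17.24 h

cos H_s = −tan(45.7°) · tan(-10.9°) = 0.1973, so H_s = arccos(0.1973) = 78.62°.
Sunset is at 12 + H_s/15 = 12 + 5.241 = 17.241 h local solar time.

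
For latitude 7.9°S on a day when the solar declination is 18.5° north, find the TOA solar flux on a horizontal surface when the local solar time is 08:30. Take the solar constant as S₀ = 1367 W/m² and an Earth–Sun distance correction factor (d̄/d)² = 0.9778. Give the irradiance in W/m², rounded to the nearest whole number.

Hour angle H = 15° × (8.5 − 12) = -52.50°.
With φ = -7.9°, δ = 18.5°, H = -52.50°: sin φ sin δ = -0.0436, cos φ cos δ cos H = 0.5718, so cos θ_z = 0.5282.
Top-of-atmosphere irradiance = S₀ (d̄/d)² cos θ_z = 1367 × 0.9778 × 0.5282 = 706.02 W/m².

706 W/m²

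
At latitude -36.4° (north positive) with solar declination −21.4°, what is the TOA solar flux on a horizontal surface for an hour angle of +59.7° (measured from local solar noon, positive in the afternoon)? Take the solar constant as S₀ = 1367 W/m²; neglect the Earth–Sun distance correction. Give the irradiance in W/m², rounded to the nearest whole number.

With φ = -36.4°, δ = -21.4°, H = 59.70°: sin φ sin δ = 0.2165, cos φ cos δ cos H = 0.3781, so cos θ_z = 0.5946.
Top-of-atmosphere irradiance = S₀ cos θ_z = 1367 × 0.5946 = 812.82 W/m².

813 W/m²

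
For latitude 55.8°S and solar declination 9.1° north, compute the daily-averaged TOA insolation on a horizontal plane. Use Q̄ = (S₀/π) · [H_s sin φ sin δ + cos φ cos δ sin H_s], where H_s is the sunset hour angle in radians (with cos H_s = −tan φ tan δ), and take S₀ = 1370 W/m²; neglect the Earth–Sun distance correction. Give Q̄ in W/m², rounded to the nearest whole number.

159 W/m²

The sunset hour angle satisfies cos H_s = −tan φ tan δ = 0.2357, giving H_s = 76.37°. In radians, H_s = 1.3329.
H_s sin φ sin δ = 1.3329 × -0.8271 × 0.1582 = -0.1744.
cos φ cos δ sin H_s = 0.5621 × 0.9874 × 0.9718 = 0.5394.
Q̄ = (1370/π) × (-0.1744 + 0.5394) = 436.08 × 0.3650 = 159.17 W/m².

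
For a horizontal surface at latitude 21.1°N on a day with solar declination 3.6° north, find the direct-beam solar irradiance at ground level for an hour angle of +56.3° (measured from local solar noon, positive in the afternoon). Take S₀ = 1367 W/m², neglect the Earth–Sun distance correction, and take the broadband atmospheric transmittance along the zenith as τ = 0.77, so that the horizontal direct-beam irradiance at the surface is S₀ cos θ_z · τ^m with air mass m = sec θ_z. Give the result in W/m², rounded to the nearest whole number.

454 W/m²

With φ = 21.1°, δ = 3.6°, H = 56.30°: sin φ sin δ = 0.0226, cos φ cos δ cos H = 0.5166, so cos θ_z = 0.5392.
Air mass m = 1/cos θ_z = 1/0.5392 = 1.855; τ^m = 0.77^1.855 = 0.6158.
Surface direct beam = 1367 × 0.5392 × 0.6158 = 453.90 W/m².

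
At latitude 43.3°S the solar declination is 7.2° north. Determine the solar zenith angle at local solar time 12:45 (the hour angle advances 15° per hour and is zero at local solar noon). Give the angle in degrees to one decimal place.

51.5°

Hour angle H = 15° × (12.75 − 12) = 11.25°.
cos θ_z = sin(-43.3°) sin(7.2°) + cos(-43.3°) cos(7.2°) cos(11.25°) = -0.0860 + 0.7082 = 0.6222.
θ_z = arccos(0.6222) = 51.52°.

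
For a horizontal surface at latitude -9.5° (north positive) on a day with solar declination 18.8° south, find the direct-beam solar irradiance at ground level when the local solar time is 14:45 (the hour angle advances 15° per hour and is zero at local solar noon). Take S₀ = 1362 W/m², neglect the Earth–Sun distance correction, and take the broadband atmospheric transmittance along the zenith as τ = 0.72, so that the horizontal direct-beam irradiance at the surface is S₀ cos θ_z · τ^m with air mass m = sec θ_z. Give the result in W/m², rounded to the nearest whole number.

Hour angle H = 15° × (14.75 − 12) = 41.25°.
cos θ_z = sin φ sin δ + cos φ cos δ cos H = (-0.1650)(-0.3223) + (0.9863)(0.9466)(0.7518) = 0.7551.
Air mass m = 1/cos θ_z = 1/0.7551 = 1.324; τ^m = 0.72^1.324 = 0.6473.
Surface direct beam = 1362 × 0.7551 × 0.6473 = 665.71 W/m².

666 W/m²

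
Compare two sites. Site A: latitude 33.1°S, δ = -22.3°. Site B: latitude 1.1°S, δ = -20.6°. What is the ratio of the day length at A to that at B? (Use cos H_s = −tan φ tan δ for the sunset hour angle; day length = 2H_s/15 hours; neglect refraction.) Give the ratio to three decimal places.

A: H_s = arccos(−tan -33.1° · tan -22.3°) = 105.51°, so 2H_s/15 = 14.0680 h.
B: H_s = arccos(−tan -1.1° · tan -20.6°) = 90.41°, so 2H_s/15 = 12.0547 h.
Ratio A/B = 14.0680 / 12.0547 = 1.1670.

1.167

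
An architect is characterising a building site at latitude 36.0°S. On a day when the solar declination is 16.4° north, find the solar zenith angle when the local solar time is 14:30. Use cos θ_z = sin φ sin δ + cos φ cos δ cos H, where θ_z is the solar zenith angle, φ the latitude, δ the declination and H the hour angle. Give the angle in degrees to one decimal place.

Hour angle H = 15° × (14.5 − 12) = 37.50°.
cos θ_z = sin(-36.0°) sin(16.4°) + cos(-36.0°) cos(16.4°) cos(37.50°) = -0.1660 + 0.6157 = 0.4497.
θ_z = arccos(0.4497) = 63.28°.

63.3°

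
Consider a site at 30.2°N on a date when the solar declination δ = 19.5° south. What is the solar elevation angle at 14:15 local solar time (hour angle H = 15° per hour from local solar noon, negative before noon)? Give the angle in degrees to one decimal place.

Hour angle H = 15° × (14.25 − 12) = 33.75°.
cos θ_z = sin(30.2°) sin(-19.5°) + cos(30.2°) cos(-19.5°) cos(33.75°) = -0.1679 + 0.6774 = 0.5095.
θ_z = arccos(0.5095) = 59.37°, so the elevation is 90° − 59.37° = 30.63°.

30.6°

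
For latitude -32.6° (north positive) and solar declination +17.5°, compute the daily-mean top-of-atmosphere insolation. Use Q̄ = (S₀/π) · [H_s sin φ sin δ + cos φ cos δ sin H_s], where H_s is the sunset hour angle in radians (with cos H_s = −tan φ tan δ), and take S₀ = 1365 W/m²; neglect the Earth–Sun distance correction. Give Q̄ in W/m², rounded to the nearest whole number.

246 W/m²

cos H_s = −tan(-32.6°) · tan(17.5°) = 0.2016, so H_s = arccos(0.2016) = 78.37°. In radians, H_s = 1.3678.
H_s sin φ sin δ = 1.3678 × -0.5388 × 0.3007 = -0.2216.
cos φ cos δ sin H_s = 0.8425 × 0.9537 × 0.9795 = 0.7870.
Q̄ = (1365/π) × (-0.2216 + 0.7870) = 434.49 × 0.5654 = 245.66 W/m².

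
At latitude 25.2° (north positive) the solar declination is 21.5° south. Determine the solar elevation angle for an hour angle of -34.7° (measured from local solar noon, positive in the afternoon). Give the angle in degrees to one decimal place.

cos θ_z = sin(25.2°) sin(-21.5°) + cos(25.2°) cos(-21.5°) cos(-34.70°) = -0.1560 + 0.6921 = 0.5361.
θ_z = arccos(0.5361) = 57.58°, so the elevation is 90° − 57.58° = 32.42°.

32.4°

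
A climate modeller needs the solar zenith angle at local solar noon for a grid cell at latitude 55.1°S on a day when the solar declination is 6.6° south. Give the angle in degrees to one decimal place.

At local solar noon the hour angle is zero, so the zenith angle is |φ − δ| = |-55.1° − (-6.6°)| = 48.5°.

48.5°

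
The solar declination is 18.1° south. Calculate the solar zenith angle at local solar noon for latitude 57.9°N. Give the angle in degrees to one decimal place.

At local solar noon the hour angle is zero, so the zenith angle is |φ − δ| = |57.9° − (-18.1°)| = 76.0°.

76.0°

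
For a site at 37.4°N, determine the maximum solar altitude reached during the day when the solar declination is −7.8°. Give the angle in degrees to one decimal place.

44.8°

At local solar noon the hour angle is zero, so the elevation is 90° − |φ − δ| = 90° − |37.4° − (-7.8°)| = 90° − 45.2° = 44.8°.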